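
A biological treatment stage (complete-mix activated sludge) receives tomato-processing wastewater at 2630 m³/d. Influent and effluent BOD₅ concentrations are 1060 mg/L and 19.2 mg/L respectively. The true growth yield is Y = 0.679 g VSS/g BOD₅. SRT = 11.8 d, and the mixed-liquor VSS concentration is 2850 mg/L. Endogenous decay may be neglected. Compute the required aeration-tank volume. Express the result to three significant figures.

V ≈ 7700 m³

With k_d = 0 the design equation reduces to V = Y Q (S₀−S) θ_c / X = 0.679 × 2630 × (1060 − 19.2) × 11.8 / 2850 = 7695 m³.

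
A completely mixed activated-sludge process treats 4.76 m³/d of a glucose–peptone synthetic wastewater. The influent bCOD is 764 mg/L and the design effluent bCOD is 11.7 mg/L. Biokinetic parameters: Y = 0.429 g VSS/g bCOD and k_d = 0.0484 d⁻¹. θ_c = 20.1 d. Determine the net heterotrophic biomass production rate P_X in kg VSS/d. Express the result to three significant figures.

P_X ≈ 0.779 kg VSS/d

Observed yield with endogenous decay: Y_obs = Y / (1 + k_d·θ_c) = 0.429 / (1 + 0.0484 × 20.1) = 0.429 / 1.973 = 0.2175 g VSS/g bCOD.
Q·(S₀ − S) = 4.76 × (764 − 11.7) × 10⁻³ = 3.581 kg/d removed.
P_X = Y_obs · Q(S₀ − S) = 0.2175 × 3.581 = 0.7787 kg VSS/d.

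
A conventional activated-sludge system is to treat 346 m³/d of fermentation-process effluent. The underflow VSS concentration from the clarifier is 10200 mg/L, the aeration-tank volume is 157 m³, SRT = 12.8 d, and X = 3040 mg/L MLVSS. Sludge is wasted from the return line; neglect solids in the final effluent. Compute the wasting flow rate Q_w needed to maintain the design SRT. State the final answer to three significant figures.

Q_w = (V·X)/(θ_c X_r) = 157.0 × 3040 / (12.8 × 10200) = 3.656 m³/d.

Q_w ≈ 3.66 m³/d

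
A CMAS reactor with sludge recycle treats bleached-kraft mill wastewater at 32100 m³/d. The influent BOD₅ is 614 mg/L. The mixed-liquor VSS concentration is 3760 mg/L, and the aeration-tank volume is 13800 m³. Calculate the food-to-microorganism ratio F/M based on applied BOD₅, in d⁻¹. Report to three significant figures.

Food-to-microorganism ratio F/M = Q S₀ / (V X) = 32100 × 614 / (13800 × 3760) = 0.3798 d⁻¹.

F/M ≈ 0.380 d⁻¹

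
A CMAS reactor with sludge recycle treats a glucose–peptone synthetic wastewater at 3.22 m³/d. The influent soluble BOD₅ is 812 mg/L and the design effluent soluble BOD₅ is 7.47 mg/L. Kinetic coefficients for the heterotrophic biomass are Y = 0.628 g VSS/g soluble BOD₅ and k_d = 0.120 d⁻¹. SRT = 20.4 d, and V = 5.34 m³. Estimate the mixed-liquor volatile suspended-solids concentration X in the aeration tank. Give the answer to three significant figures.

Solving the biomass balance for X: X = Y Q (S₀−S) θ_c / [V (1+k_d θ_c)] = 0.628 × 3.22 × (812 − 7.47) × 20.4 / [5.34 × (1 + 0.120 × 20.4)] = 1803 mg/L.

X ≈ 1800 mg/L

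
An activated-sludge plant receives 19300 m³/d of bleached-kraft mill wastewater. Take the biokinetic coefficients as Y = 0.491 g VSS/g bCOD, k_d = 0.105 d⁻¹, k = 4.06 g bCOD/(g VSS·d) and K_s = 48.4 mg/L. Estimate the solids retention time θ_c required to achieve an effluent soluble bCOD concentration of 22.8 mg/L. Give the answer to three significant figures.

At the target effluent, Y k S/(K_s+S) = 0.491×4.06×22.8/71.20 = 0.6384 d⁻¹.
1/θ_c = 0.6384 − 0.105 = 0.5334 d⁻¹, so θ_c = 1.875 d.

θ_c ≈ 1.87 d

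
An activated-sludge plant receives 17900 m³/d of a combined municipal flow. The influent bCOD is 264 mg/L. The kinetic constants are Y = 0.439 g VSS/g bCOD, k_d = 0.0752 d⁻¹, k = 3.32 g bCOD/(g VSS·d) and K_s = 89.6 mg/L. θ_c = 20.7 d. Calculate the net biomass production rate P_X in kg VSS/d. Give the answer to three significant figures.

For a completely mixed reactor with recycle the Lawrence–McCarty relation gives S = K_s·(1 + k_d·θ_c) / [θ_c·(Y·k − k_d) − 1] = 89.6 × (1 + 0.0752 × 20.7) / [20.7 × (0.439 × 3.32 − 0.0752) − 1] = 229.1 / 27.61 = 8.296 mg/L.
Y_obs = Y / (1 + k_d θ_c) = 0.439 / (1 + 0.0752 × 20.7) = 0.439 / 2.557 = 0.1717.
Substrate removed = Q·(S₀ − S) = 17900 m³/d × (264 − 8.30) g/m³ = 4.58×10^6 g/d = 4577 kg/d.
So the net sludge growth is P_X = 0.1717 × 4577 = 785.9 kg VSS/d.

P_X ≈ 786 kg VSS/d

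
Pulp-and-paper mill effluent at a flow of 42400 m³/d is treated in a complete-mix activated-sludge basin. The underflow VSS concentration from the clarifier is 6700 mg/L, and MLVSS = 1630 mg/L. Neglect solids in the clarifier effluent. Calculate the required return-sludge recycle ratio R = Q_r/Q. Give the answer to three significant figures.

R ≈ 0.321

Solids balance on the clarifier gives (1+R)X = R·X_r, so R = X/(X_r − X) = 1630 / (6700 − 1630) = 0.3215.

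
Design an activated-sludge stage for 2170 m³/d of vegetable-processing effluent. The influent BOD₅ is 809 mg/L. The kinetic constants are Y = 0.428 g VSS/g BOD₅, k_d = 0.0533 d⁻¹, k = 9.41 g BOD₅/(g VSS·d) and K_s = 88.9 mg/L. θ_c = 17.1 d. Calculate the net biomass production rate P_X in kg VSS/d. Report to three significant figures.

P_X ≈ 392 kg VSS/d

From the Monod/SRT balance for a CMAS, S = K_s·(1+k_d θ_c)/[θ_c·(Y k − k_d) − 1] = 88.9 × (1 + 0.0533 × 17.1) / [17.1 × (0.428 × 9.41 − 0.0533) − 1] = 169.9 / 66.96 = 2.538 mg/L.
Correct the yield for decay: Y_obs = Y/(1 + k_d θ_c) = 0.428 / (1 + 0.0533 × 17.1) = 0.428 / 1.911 = 0.2239.
Substrate removed = Q·(S₀ − S) = 2170 m³/d × (809 − 2.54) g/m³ = 1.75×10^6 g/d = 1750 kg/d.
Net biomass production P_X = Y_obs × Q·(S₀ − S) = 0.2239 × 1750 = 391.9 kg VSS/d.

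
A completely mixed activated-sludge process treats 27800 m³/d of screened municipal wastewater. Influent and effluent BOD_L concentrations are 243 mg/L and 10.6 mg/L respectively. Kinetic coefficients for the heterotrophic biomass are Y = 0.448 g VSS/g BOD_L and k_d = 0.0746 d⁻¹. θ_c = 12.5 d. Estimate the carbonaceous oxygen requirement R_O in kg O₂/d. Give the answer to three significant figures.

R_O ≈ 4330 kg O₂/d

Correct the yield for decay: Y_obs = Y/(1 + k_d θ_c) = 0.448 / (1 + 0.0746 × 12.5) = 0.448 / 1.933 = 0.2318.
Substrate removed = Q·(S₀ − S) = 27800 m³/d × (243 − 10.6) g/m³ = 6.46×10^6 g/d = 6461 kg/d.
Net sludge production P_X = 0.2318 × 6461 = 1498 kg VSS/d.
Carbonaceous O₂ demand = substrate oxidised − cell-mass equivalent = 6461 − 1.42 × 1498 = 4334 kg O₂/d.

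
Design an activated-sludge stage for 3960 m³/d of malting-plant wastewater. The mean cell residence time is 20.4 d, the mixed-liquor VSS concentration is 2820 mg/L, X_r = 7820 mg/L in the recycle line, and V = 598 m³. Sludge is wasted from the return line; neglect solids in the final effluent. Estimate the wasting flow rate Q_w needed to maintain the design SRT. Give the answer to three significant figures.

Q_w ≈ 10.6 m³/d

θ_c = V·X/(Q_w·X_r) when wasting from the recycle, so Q_w = V·X/(θ_c·X_r) = 598.0 × 2820 / (20.4 × 7820) = 10.57 m³/d.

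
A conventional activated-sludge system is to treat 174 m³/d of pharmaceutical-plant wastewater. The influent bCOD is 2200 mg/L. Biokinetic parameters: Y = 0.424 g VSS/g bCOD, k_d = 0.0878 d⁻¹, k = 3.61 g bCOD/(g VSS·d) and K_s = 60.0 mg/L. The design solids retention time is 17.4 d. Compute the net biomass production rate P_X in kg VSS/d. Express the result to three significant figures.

P_X ≈ 64.0 kg VSS/d

For a completely mixed reactor with recycle the Lawrence–McCarty relation gives S = K_s·(1 + k_d·θ_c) / [θ_c·(Y·k − k_d) − 1] = 60.0 × (1 + 0.0878 × 17.4) / [17.4 × (0.424 × 3.61 − 0.0878) − 1] = 151.7 / 24.11 = 6.292 mg/L.
The observed yield is Y_obs = Y/(1 + k_d·θ_c) = 0.424 / (1 + 0.0878 × 17.4) = 0.424 / 2.528 = 0.1677 g VSS per g bCOD removed.
Mass of bCOD removed per day: Q(S₀ − S) = 174 × 2194 g/m³ = 381.7 kg/d.
Net biomass production P_X = Y_obs × Q·(S₀ − S) = 0.1677 × 381.7 = 64.03 kg VSS/d.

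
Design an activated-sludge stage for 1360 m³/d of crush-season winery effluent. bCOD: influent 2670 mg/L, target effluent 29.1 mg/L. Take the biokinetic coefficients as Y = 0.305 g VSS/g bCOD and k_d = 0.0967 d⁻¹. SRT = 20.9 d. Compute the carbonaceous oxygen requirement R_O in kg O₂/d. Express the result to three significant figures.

R_O ≈ 3080 kg O₂/d

Y_obs = Y / (1 + k_d θ_c) = 0.305 / (1 + 0.0967 × 20.9) = 0.305 / 3.021 = 0.1010.
ΔS = 2670 − 29.1 = 2641 mg/L, so the substrate removal rate is 1360 × 2641/1000 = 3592 kg bCOD/d.
Biomass synthesised: P_X = Y_obs × 3592 = 362.6 kg VSS/d.
R_O = Q·(S₀ − S) − 1.42·P_X = 3592 − 1.42 × 362.6 = 3077 kg O₂/d.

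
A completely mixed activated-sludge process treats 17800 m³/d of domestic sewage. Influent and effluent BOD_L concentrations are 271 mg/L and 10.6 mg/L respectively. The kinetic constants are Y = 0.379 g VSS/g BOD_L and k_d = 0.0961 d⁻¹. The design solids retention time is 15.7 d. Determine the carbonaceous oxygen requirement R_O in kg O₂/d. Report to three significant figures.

Y_obs = Y / (1 + k_d θ_c) = 0.379 / (1 + 0.0961 × 15.7) = 0.379 / 2.509 = 0.1511.
Mass of BOD_L removed per day: Q(S₀ − S) = 17800 × 260.4 g/m³ = 4635 kg/d.
Biomass synthesised: P_X = Y_obs × 4635 = 700.2 kg VSS/d.
R_O = Q·(S₀ − S) − 1.42·P_X = 4635 − 1.42 × 700.2 = 3641 kg O₂/d.

R_O ≈ 3640 kg O₂/d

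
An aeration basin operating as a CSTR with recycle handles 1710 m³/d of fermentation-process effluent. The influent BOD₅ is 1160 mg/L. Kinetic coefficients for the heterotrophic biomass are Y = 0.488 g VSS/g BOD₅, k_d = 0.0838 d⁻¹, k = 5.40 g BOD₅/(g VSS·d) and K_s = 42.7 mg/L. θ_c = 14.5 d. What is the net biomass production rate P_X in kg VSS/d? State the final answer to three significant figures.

P_X ≈ 436 kg VSS/d

From the Monod/SRT balance for a CMAS, S = K_s·(1+k_d θ_c)/[θ_c·(Y k − k_d) − 1] = 42.7 × (1 + 0.0838 × 14.5) / [14.5 × (0.488 × 5.40 − 0.0838) − 1] = 94.58 / 36.00 = 2.628 mg/L.
Correct the yield for decay: Y_obs = Y/(1 + k_d θ_c) = 0.488 / (1 + 0.0838 × 14.5) = 0.488 / 2.215 = 0.2203.
Substrate removed = Q·(S₀ − S) = 1710 m³/d × (1160 − 2.63) g/m³ = 1.98×10^6 g/d = 1979 kg/d.
So the net sludge growth is P_X = 0.2203 × 1979 = 436.0 kg VSS/d.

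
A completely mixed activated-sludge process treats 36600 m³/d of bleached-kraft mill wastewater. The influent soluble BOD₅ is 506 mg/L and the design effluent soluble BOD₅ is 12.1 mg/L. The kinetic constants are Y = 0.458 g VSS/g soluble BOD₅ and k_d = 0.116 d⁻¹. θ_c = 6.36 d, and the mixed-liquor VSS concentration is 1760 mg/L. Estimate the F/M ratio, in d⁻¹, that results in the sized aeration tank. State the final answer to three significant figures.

F/M ≈ 0.611 d⁻¹

Rearranging the biomass balance for a CMAS with decay, V = Y·Q·ΔS·θ_c / [X·(1+k_d θ_c)] = 0.458 × 36600 × (506 − 12.1) × 6.36 / [1760 × (1 + 0.116 × 6.36)] = 5.27×10^7 / 3058 = 17216 m³.
F/M = Q·S₀ / (V·X) = 36600 × 506 / (17216 × 1760) = 0.6112 g soluble BOD₅·(g VSS·d)⁻¹.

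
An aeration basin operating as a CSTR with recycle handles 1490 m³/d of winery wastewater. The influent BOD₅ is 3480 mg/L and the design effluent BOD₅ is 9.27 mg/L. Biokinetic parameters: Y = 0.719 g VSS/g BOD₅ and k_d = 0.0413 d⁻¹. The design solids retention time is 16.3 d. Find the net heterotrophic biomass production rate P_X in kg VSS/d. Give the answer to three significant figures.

Observed yield with endogenous decay: Y_obs = Y / (1 + k_d·θ_c) = 0.719 / (1 + 0.0413 × 16.3) = 0.719 / 1.673 = 0.4297 g VSS/g BOD₅.
Substrate removed = Q·(S₀ − S) = 1490 m³/d × (3480 − 9.27) g/m³ = 5.17×10^6 g/d = 5171 kg/d.
Biomass produced: P_X = Y_obs·Q·ΔS = 0.4297 × 5171 ≈ 2222 kg VSS/d.

P_X ≈ 2220 kg VSS/d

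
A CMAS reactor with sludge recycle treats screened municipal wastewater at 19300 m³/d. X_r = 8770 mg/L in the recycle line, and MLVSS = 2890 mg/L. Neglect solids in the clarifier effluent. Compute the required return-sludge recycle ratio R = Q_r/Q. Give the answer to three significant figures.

Mass balance around the secondary clarifier (neglecting effluent solids): R = X / (X_r − X) = 2890 / (8770 − 2890) = 0.4915.

R ≈ 0.491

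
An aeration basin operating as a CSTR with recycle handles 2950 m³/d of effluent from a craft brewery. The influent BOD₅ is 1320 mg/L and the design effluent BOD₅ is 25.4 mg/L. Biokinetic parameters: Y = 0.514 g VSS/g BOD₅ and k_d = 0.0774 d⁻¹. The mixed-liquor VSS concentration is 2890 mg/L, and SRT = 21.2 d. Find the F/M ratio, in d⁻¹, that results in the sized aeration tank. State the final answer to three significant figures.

F/M ≈ 0.247 d⁻¹

Steady-state biomass mass balance: V·X·(1 + k_d·θ_c) = Y·Q·(S₀ − S)·θ_c, so V = 0.514 × 2950 × (1320 − 25.4) × 21.2 / [2890 × (1 + 0.0774 × 21.2)] = 4.16×10^7 / 7632 = 5453 m³.
F/M = applied load / biomass = Q·S₀/(V·X) = 2950 × 1320 / (5453 × 2890) = 0.2471 d⁻¹.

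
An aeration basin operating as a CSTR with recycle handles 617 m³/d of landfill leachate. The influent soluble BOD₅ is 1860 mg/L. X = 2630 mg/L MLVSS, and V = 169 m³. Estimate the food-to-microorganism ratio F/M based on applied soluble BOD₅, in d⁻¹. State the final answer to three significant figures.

F/M = Q·S₀ / (V·X) = 617 × 1860 / (169.0 × 2630) = 2.582 g soluble BOD₅·(g VSS·d)⁻¹.

F/M ≈ 2.58 d⁻¹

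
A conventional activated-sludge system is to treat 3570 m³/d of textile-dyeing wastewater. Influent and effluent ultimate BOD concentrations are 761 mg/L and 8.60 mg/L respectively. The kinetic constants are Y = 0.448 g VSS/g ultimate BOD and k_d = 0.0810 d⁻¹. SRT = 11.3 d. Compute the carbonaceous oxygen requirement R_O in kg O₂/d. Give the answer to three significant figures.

R_O ≈ 1790 kg O₂/d

Correct the yield for decay: Y_obs = Y/(1 + k_d θ_c) = 0.448 / (1 + 0.0810 × 11.3) = 0.448 / 1.915 = 0.2339.
ΔS = 761 − 8.60 = 752.4 mg/L, so the substrate removal rate is 3570 × 752.4/1000 = 2686 kg ultimate BOD/d.
P_X = Y_obs·Q·(S₀ − S) = 0.2339 × 2686 = 628.3 kg VSS/d.
R_O = Q·ΔS − 1.42 P_X = 2686 − 892.2 = 1794 kg O₂/d.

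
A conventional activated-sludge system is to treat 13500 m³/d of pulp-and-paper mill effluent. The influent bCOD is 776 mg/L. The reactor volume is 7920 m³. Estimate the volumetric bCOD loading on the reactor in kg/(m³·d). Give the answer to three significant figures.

L_v ≈ 1.32 kg bCOD/(m³·d)

Volumetric loading L_v = Q·S₀ / V = 13500 × 776 g/m³ / 7920 m³ = 1323 g/(m³·d) = 1.323 kg bCOD/(m³·d).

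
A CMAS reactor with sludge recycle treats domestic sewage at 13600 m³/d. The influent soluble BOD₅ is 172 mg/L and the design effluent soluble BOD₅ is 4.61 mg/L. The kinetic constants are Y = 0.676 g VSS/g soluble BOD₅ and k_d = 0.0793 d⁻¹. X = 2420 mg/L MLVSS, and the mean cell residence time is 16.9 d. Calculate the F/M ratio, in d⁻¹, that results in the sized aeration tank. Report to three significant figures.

From the SRT design equation V = Y Q (S₀−S) θ_c / [X (1 + k_d θ_c)] = 0.676 × 13600 × (172 − 4.61) × 16.9 / [2420 × (1 + 0.0793 × 16.9)] = 2.6×10^7 / 5663 = 4592 m³.
F/M = applied load / biomass = Q·S₀/(V·X) = 13600 × 172 / (4592 × 2420) = 0.2105 d⁻¹.

F/M ≈ 0.210 d⁻¹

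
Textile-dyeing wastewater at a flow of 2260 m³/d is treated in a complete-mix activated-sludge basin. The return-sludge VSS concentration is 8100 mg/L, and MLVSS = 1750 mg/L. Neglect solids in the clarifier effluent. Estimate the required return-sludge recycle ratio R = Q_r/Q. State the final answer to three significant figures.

R ≈ 0.276

Solids balance on the clarifier gives (1+R)X = R·X_r, so R = X/(X_r − X) = 1750 / (8100 − 1750) = 0.2756.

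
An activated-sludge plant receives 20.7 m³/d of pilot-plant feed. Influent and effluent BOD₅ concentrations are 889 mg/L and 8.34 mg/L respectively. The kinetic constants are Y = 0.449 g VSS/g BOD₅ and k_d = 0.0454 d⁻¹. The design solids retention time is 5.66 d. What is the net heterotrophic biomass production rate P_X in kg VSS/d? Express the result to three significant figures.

P_X ≈ 6.51 kg VSS/d

The observed yield is Y_obs = Y/(1 + k_d·θ_c) = 0.449 / (1 + 0.0454 × 5.66) = 0.449 / 1.257 = 0.3572 g VSS per g BOD₅ removed.
ΔS = 889 − 8.34 = 880.7 mg/L, so the substrate removal rate is 20.7 × 880.7/1000 = 18.23 kg BOD₅/d.
Net biomass production P_X = Y_obs × Q·(S₀ − S) = 0.3572 × 18.23 = 6.512 kg VSS/d.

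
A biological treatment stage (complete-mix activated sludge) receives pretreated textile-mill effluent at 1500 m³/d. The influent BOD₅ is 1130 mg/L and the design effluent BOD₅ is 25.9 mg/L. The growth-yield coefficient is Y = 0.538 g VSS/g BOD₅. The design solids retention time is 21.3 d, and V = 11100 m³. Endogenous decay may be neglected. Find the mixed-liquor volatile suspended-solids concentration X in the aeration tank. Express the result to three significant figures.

X ≈ 1710 mg/L

Without decay, X = Y Q (S₀−S) θ_c / V = 0.538 × 1500 × (1130 − 25.9) × 21.3 / 11100 = 1710 mg/L.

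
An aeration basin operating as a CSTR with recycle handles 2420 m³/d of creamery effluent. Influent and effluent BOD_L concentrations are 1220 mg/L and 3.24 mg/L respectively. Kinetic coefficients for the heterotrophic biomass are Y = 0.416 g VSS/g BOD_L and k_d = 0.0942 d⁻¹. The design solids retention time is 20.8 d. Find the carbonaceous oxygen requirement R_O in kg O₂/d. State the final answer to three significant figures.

R_O ≈ 2360 kg O₂/d

Y_obs = Y / (1 + k_d θ_c) = 0.416 / (1 + 0.0942 × 20.8) = 0.416 / 2.959 = 0.1406.
Q·(S₀ − S) = 2420 × (1220 − 3.24) × 10⁻³ = 2945 kg/d removed.
P_X = Y_obs·Q·(S₀ − S) = 0.1406 × 2945 = 413.9 kg VSS/d.
R_O = Q·ΔS − 1.42 P_X = 2945 − 587.8 = 2357 kg O₂/d.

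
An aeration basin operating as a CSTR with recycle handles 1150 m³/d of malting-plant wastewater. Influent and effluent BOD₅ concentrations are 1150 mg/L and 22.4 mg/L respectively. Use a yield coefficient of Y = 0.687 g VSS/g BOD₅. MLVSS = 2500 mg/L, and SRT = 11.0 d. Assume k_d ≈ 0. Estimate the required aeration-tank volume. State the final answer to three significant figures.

Biomass mass balance (decay neglected): V·X = Y·Q·(S₀ − S)·θ_c, so V = 0.687 × 1150 × (1150 − 22.4) × 11.0 / 2500 = 3920 m³.

V ≈ 3920 m³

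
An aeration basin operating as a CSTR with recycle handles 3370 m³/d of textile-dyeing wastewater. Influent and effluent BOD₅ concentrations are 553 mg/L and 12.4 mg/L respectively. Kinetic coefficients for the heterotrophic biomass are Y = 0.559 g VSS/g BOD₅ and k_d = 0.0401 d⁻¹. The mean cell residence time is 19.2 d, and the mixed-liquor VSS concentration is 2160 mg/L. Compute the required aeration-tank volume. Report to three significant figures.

Steady-state biomass mass balance: V·X·(1 + k_d·θ_c) = Y·Q·(S₀ − S)·θ_c, so V = 0.559 × 3370 × (553 − 12.4) × 19.2 / [2160 × (1 + 0.0401 × 19.2)] = 1.96×10^7 / 3823 = 5115 m³.

V ≈ 5110 m³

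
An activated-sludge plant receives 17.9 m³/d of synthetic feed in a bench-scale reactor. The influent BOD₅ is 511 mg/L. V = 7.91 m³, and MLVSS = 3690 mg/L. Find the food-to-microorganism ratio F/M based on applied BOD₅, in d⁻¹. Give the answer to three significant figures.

F/M ≈ 0.313 d⁻¹

Food-to-microorganism ratio F/M = Q S₀ / (V X) = 17.9 × 511 / (7.910 × 3690) = 0.3134 d⁻¹.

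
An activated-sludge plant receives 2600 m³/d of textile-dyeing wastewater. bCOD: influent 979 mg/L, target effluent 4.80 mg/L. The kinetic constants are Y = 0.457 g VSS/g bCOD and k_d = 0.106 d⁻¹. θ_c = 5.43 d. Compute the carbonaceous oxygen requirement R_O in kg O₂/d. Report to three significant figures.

The observed yield is Y_obs = Y/(1 + k_d·θ_c) = 0.457 / (1 + 0.106 × 5.43) = 0.457 / 1.576 = 0.2901 g VSS per g bCOD removed.
ΔS = 979 − 4.80 = 974.2 mg/L, so the substrate removal rate is 2600 × 974.2/1000 = 2533 kg bCOD/d.
Biomass synthesised: P_X = Y_obs × 2533 = 734.7 kg VSS/d.
Carbonaceous O₂ demand = substrate oxidised − cell-mass equivalent = 2533 − 1.42 × 734.7 = 1490 kg O₂/d.

R_O ≈ 1490 kg O₂/d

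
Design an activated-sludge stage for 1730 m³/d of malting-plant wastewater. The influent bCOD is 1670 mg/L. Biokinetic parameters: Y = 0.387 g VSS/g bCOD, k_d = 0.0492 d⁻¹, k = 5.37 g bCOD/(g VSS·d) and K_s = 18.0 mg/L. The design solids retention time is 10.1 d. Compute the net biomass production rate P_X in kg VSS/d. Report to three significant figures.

P_X ≈ 746 kg VSS/d

Effluent substrate depends only on kinetics and SRT: S = K_s(1 + k_d θ_c) / [θ_c(Yk − k_d) − 1] = 18.0 × (1 + 0.0492 × 10.1) / [10.1 × (0.387 × 5.37 − 0.0492) − 1] = 26.94 / 19.49 = 1.382 mg/L.
The observed yield is Y_obs = Y/(1 + k_d·θ_c) = 0.387 / (1 + 0.0492 × 10.1) = 0.387 / 1.497 = 0.2585 g VSS per g bCOD removed.
ΔS = 1670 − 1.38 = 1669 mg/L, so the substrate removal rate is 1730 × 1669/1000 = 2887 kg bCOD/d.
Biomass produced: P_X = Y_obs·Q·ΔS = 0.2585 × 2887 ≈ 746.3 kg VSS/d.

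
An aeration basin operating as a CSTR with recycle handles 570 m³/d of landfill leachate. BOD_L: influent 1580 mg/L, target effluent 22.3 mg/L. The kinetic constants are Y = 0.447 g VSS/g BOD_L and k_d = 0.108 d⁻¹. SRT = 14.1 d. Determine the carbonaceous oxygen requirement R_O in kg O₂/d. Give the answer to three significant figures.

R_O ≈ 664 kg O₂/d

Correct the yield for decay: Y_obs = Y/(1 + k_d θ_c) = 0.447 / (1 + 0.108 × 14.1) = 0.447 / 2.523 = 0.1772.
Q·(S₀ − S) = 570 × (1580 − 22.3) × 10⁻³ = 887.9 kg/d removed.
Net sludge production P_X = 0.1772 × 887.9 = 157.3 kg VSS/d.
Carbonaceous O₂ demand = substrate oxidised − cell-mass equivalent = 887.9 − 1.42 × 157.3 = 664.5 kg O₂/d.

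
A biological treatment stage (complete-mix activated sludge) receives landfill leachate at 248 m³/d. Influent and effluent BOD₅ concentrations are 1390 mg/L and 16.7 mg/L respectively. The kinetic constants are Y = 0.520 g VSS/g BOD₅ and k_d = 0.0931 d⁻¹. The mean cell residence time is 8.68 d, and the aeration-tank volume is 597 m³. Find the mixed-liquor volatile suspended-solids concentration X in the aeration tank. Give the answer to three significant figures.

X = Y·Q·ΔS·θ_c / [V·(1 + k_d θ_c)] = 0.520 × 248 × (1390 − 16.7) × 8.68 / [597 × (1 + 0.0931 × 8.68)] = 1424 mg/L.

X ≈ 1420 mg/L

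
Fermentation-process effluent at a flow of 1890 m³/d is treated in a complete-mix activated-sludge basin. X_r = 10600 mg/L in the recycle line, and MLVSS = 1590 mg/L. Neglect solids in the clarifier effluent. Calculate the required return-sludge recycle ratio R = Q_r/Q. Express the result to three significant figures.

R ≈ 0.176

Solids balance on the clarifier gives (1+R)X = R·X_r, so R = X/(X_r − X) = 1590 / (10600 − 1590) = 0.1765.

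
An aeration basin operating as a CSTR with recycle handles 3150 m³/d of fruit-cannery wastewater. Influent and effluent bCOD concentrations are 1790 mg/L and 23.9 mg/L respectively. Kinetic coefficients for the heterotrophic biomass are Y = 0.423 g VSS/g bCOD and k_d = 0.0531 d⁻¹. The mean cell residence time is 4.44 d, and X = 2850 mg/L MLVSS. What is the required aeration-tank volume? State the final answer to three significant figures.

V ≈ 2970 m³

Rearranging the biomass balance for a CMAS with decay, V = Y·Q·ΔS·θ_c / [X·(1+k_d θ_c)] = 0.423 × 3150 × (1790 − 23.9) × 4.44 / [2850 × (1 + 0.0531 × 4.44)] = 1.04×10^7 / 3522 = 2967 m³.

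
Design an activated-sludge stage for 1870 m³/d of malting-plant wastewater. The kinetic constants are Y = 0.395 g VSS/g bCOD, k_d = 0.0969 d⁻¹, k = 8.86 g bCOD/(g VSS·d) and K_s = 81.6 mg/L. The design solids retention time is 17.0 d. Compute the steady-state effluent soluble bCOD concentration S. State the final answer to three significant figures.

S ≈ 3.80 mg/L

For a completely mixed reactor with recycle the Lawrence–McCarty relation gives S = K_s·(1 + k_d·θ_c) / [θ_c·(Y·k − k_d) − 1] = 81.6 × (1 + 0.0969 × 17.0) / [17.0 × (0.395 × 8.86 − 0.0969) − 1] = 216.0 / 56.85 = 3.800 mg/L.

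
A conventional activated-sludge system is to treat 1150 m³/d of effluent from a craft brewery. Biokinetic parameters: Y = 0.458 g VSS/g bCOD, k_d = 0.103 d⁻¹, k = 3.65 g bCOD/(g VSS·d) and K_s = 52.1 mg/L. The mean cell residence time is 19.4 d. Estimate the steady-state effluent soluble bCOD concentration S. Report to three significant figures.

S ≈ 5.31 mg/L

For a completely mixed reactor with recycle the Lawrence–McCarty relation gives S = K_s·(1 + k_d·θ_c) / [θ_c·(Y·k − k_d) − 1] = 52.1 × (1 + 0.103 × 19.4) / [19.4 × (0.458 × 3.65 − 0.103) − 1] = 156.2 / 29.43 = 5.307 mg/L.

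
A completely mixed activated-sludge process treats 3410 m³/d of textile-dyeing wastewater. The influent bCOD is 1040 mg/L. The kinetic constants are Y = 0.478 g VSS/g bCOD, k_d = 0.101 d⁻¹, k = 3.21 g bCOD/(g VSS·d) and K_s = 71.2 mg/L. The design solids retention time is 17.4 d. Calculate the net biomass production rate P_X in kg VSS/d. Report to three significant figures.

P_X ≈ 610 kg VSS/d

Effluent substrate depends only on kinetics and SRT: S = K_s(1 + k_d θ_c) / [θ_c(Yk − k_d) − 1] = 71.2 × (1 + 0.101 × 17.4) / [17.4 × (0.478 × 3.21 − 0.101) − 1] = 196.3 / 23.94 = 8.201 mg/L.
Observed yield with endogenous decay: Y_obs = Y / (1 + k_d·θ_c) = 0.478 / (1 + 0.101 × 17.4) = 0.478 / 2.757 = 0.1734 g VSS/g bCOD.
Q·(S₀ − S) = 3410 × (1040 − 8.20) × 10⁻³ = 3518 kg/d removed.
Net biomass production P_X = Y_obs × Q·(S₀ − S) = 0.1734 × 3518 = 609.9 kg VSS/d.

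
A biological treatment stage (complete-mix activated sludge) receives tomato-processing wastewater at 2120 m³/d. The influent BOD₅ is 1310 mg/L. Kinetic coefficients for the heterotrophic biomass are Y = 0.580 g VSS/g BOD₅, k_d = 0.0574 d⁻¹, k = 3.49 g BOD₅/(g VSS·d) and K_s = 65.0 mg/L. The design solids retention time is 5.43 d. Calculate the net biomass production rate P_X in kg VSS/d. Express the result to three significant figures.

P_X ≈ 1220 kg VSS/d

From the Monod/SRT balance for a CMAS, S = K_s·(1+k_d θ_c)/[θ_c·(Y k − k_d) − 1] = 65.0 × (1 + 0.0574 × 5.43) / [5.43 × (0.580 × 3.49 − 0.0574) − 1] = 85.26 / 9.680 = 8.808 mg/L.
Correct the yield for decay: Y_obs = Y/(1 + k_d θ_c) = 0.580 / (1 + 0.0574 × 5.43) = 0.580 / 1.312 = 0.4422.
Substrate removed = Q·(S₀ − S) = 2120 m³/d × (1310 − 8.81) g/m³ = 2.76×10^6 g/d = 2759 kg/d.
P_X = Y_obs · Q(S₀ − S) = 0.4422 × 2759 = 1220 kg VSS/d.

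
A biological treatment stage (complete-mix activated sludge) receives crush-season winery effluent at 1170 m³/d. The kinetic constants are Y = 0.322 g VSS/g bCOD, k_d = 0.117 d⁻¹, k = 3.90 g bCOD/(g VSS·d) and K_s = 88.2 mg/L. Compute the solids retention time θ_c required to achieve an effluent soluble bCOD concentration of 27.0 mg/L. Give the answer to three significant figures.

θ_c ≈ 5.64 d

Specific growth rate at S = 27.0 mg/L: μ = YkS/(K_s+S) = 0.322·3.90·27.0/(88.2+27.0) = 0.2943 d⁻¹.
θ_c = 1/(μ − k_d) = 1/(0.2943 − 0.117) = 1/0.1773 = 5.639 d.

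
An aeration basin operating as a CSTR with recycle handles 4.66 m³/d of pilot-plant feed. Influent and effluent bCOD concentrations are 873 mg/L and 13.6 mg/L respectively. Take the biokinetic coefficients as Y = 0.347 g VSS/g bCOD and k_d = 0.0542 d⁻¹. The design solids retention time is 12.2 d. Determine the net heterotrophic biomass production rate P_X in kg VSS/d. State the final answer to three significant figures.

P_X ≈ 0.837 kg VSS/d

Observed yield with endogenous decay: Y_obs = Y / (1 + k_d·θ_c) = 0.347 / (1 + 0.0542 × 12.2) = 0.347 / 1.661 = 0.2089 g VSS/g bCOD.
Q·(S₀ − S) = 4.66 × (873 − 13.6) × 10⁻³ = 4.005 kg/d removed.
Net biomass production P_X = Y_obs × Q·(S₀ − S) = 0.2089 × 4.005 = 0.8365 kg VSS/d.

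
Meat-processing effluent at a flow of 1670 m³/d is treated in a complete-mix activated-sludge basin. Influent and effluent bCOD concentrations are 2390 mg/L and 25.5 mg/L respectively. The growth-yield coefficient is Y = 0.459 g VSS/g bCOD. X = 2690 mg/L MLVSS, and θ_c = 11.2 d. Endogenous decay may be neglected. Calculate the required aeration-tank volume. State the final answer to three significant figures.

V ≈ 7550 m³

Biomass mass balance (decay neglected): V·X = Y·Q·(S₀ − S)·θ_c, so V = 0.459 × 1670 × (2390 − 25.5) × 11.2 / 2690 = 7546 m³.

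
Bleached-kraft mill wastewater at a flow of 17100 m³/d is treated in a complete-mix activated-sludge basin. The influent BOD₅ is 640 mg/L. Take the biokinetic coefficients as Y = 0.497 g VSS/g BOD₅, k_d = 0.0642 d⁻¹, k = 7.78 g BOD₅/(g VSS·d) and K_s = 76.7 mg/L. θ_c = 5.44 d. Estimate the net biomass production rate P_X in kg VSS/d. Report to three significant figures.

P_X ≈ 4000 kg VSS/d

For a completely mixed reactor with recycle the Lawrence–McCarty relation gives S = K_s·(1 + k_d·θ_c) / [θ_c·(Y·k − k_d) − 1] = 76.7 × (1 + 0.0642 × 5.44) / [5.44 × (0.497 × 7.78 − 0.0642) − 1] = 103.5 / 19.69 = 5.257 mg/L.
Correct the yield for decay: Y_obs = Y/(1 + k_d θ_c) = 0.497 / (1 + 0.0642 × 5.44) = 0.497 / 1.349 = 0.3684.
Q·(S₀ − S) = 17100 × (640 − 5.26) × 10⁻³ = 10854 kg/d removed.
So the net sludge growth is P_X = 0.3684 × 10854 = 3998 kg VSS/d.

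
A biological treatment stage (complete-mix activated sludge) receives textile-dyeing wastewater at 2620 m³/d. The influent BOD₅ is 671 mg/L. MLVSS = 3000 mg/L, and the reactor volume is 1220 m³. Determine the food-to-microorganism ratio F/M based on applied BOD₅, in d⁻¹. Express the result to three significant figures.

F/M ≈ 0.480 d⁻¹

Food-to-microorganism ratio F/M = Q S₀ / (V X) = 2620 × 671 / (1220 × 3000) = 0.4803 d⁻¹.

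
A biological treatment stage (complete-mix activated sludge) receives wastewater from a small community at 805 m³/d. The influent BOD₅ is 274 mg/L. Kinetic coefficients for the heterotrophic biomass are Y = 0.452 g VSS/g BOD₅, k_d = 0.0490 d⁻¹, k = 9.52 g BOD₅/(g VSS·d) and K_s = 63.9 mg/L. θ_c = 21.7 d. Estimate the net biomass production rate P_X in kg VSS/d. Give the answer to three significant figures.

P_X ≈ 48.1 kg VSS/d

For a completely mixed reactor with recycle the Lawrence–McCarty relation gives S = K_s·(1 + k_d·θ_c) / [θ_c·(Y·k − k_d) − 1] = 63.9 × (1 + 0.0490 × 21.7) / [21.7 × (0.452 × 9.52 − 0.0490) − 1] = 131.8 / 91.31 = 1.444 mg/L.
Y_obs = Y / (1 + k_d θ_c) = 0.452 / (1 + 0.0490 × 21.7) = 0.452 / 2.063 = 0.2191.
Substrate removed = Q·(S₀ − S) = 805 m³/d × (274 − 1.44) g/m³ = 2.19×10^5 g/d = 219.4 kg/d.
Biomass produced: P_X = Y_obs·Q·ΔS = 0.2191 × 219.4 ≈ 48.07 kg VSS/d.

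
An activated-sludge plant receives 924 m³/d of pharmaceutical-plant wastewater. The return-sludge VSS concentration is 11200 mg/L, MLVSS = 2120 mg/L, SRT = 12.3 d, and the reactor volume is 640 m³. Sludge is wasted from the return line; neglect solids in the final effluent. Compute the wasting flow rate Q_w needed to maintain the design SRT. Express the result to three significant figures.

Q_w ≈ 9.85 m³/d

θ_c = V·X/(Q_w·X_r) when wasting from the recycle, so Q_w = V·X/(θ_c·X_r) = 640.0 × 2120 / (12.3 × 11200) = 9.849 m³/d.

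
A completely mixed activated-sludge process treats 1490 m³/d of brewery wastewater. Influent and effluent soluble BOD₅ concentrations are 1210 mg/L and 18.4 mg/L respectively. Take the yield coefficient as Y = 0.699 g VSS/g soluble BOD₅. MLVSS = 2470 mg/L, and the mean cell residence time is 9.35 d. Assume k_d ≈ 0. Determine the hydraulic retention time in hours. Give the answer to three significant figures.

With k_d = 0 the design equation reduces to V = Y Q (S₀−S) θ_c / X = 0.699 × 1490 × (1210 − 18.4) × 9.35 / 2470 = 4698 m³.
Hydraulic retention time τ = V/Q = 4698 / 1490 = 3.153 d = 75.67 h.

τ ≈ 75.7 h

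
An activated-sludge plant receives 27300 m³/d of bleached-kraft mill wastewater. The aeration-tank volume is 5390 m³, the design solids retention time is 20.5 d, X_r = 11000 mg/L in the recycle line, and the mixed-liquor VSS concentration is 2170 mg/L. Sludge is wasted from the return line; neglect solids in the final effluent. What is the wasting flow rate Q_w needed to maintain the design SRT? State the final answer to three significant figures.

Q_w ≈ 51.9 m³/d

Q_w = (V·X)/(θ_c X_r) = 5390 × 2170 / (20.5 × 11000) = 51.87 m³/d.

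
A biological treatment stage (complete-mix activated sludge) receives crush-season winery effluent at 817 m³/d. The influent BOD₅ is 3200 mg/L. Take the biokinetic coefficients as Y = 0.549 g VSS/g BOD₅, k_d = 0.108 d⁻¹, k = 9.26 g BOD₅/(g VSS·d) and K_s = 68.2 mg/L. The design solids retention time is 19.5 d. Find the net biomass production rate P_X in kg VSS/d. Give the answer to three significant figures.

For a completely mixed reactor with recycle the Lawrence–McCarty relation gives S = K_s·(1 + k_d·θ_c) / [θ_c·(Y·k − k_d) − 1] = 68.2 × (1 + 0.108 × 19.5) / [19.5 × (0.549 × 9.26 − 0.108) − 1] = 211.8 / 96.03 = 2.206 mg/L.
The observed yield is Y_obs = Y/(1 + k_d·θ_c) = 0.549 / (1 + 0.108 × 19.5) = 0.549 / 3.106 = 0.1768 g VSS per g BOD₅ removed.
Q·(S₀ − S) = 817 × (3200 − 2.21) × 10⁻³ = 2613 kg/d removed.
Net biomass production P_X = Y_obs × Q·(S₀ − S) = 0.1768 × 2613 = 461.8 kg VSS/d.

P_X ≈ 462 kg VSS/d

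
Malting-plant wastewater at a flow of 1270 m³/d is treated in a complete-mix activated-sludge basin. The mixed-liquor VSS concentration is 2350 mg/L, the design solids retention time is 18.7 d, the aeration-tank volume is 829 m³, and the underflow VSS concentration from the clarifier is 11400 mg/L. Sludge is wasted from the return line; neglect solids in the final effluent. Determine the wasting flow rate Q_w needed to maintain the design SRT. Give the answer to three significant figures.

Q_w ≈ 9.14 m³/d

θ_c = V·X/(Q_w·X_r) when wasting from the recycle, so Q_w = V·X/(θ_c·X_r) = 829.0 × 2350 / (18.7 × 11400) = 9.139 m³/d.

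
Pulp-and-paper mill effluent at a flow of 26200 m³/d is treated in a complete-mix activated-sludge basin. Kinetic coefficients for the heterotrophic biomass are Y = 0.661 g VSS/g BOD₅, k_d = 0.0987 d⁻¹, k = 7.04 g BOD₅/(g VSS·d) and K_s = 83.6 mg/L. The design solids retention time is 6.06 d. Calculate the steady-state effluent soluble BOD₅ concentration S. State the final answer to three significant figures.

For a completely mixed reactor with recycle the Lawrence–McCarty relation gives S = K_s·(1 + k_d·θ_c) / [θ_c·(Y·k − k_d) − 1] = 83.6 × (1 + 0.0987 × 6.06) / [6.06 × (0.661 × 7.04 − 0.0987) − 1] = 133.6 / 26.60 = 5.022 mg/L.

S ≈ 5.02 mg/L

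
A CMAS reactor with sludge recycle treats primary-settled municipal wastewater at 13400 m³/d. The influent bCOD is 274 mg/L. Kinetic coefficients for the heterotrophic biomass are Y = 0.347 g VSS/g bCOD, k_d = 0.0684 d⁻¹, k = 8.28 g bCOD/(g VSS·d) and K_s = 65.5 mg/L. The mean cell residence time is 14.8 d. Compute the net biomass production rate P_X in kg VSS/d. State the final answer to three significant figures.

From the Monod/SRT balance for a CMAS, S = K_s·(1+k_d θ_c)/[θ_c·(Y k − k_d) − 1] = 65.5 × (1 + 0.0684 × 14.8) / [14.8 × (0.347 × 8.28 − 0.0684) − 1] = 131.8 / 40.51 = 3.254 mg/L.
Y_obs = Y / (1 + k_d θ_c) = 0.347 / (1 + 0.0684 × 14.8) = 0.347 / 2.012 = 0.1724.
Mass of bCOD removed per day: Q(S₀ − S) = 13400 × 270.8 g/m³ = 3628 kg/d.
Net biomass production P_X = Y_obs × Q·(S₀ − S) = 0.1724 × 3628 = 625.6 kg VSS/d.

P_X ≈ 626 kg VSS/d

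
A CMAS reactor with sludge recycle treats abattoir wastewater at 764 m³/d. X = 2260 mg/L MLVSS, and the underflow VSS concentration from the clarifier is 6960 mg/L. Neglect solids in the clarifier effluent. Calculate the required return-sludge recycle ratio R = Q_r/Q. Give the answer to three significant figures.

Solids balance on the clarifier gives (1+R)X = R·X_r, so R = X/(X_r − X) = 2260 / (6960 − 2260) = 0.4809.

R ≈ 0.481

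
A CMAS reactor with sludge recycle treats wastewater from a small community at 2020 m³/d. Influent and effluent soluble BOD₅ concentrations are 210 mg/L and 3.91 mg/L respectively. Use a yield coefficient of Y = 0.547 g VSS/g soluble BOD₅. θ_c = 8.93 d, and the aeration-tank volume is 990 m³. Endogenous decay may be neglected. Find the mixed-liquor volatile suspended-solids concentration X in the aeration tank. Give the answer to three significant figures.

X ≈ 2050 mg/L

Without decay, X = Y Q (S₀−S) θ_c / V = 0.547 × 2020 × (210 − 3.91) × 8.93 / 990 = 2054 mg/L.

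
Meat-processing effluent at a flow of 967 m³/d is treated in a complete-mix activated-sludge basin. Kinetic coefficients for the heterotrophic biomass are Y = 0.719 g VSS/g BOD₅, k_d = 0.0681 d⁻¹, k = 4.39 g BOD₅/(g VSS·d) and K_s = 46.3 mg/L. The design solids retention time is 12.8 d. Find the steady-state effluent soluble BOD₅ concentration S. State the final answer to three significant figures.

S ≈ 2.25 mg/L

Effluent substrate depends only on kinetics and SRT: S = K_s(1 + k_d θ_c) / [θ_c(Yk − k_d) − 1] = 46.3 × (1 + 0.0681 × 12.8) / [12.8 × (0.719 × 4.39 − 0.0681) − 1] = 86.66 / 38.53 = 2.249 mg/L.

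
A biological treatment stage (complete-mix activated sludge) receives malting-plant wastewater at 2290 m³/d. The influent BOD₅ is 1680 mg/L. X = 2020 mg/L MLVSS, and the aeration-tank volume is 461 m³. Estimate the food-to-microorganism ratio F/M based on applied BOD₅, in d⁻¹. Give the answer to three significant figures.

Food-to-microorganism ratio F/M = Q S₀ / (V X) = 2290 × 1680 / (461.0 × 2020) = 4.131 d⁻¹.

F/M ≈ 4.13 d⁻¹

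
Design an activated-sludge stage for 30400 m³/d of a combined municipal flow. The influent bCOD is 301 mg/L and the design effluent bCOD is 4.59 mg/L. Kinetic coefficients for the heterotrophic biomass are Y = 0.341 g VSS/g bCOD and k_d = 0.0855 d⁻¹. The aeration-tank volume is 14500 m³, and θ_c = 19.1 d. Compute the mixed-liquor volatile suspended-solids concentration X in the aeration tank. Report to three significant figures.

X ≈ 1540 mg/L

From V·X·(1 + k_d·θ_c) = Y·Q·(S₀ − S)·θ_c: X = 0.341 × 30400 × (301 − 4.59) × 19.1 / [14500 × (1 + 0.0855 × 19.1)] = 1537 mg/L.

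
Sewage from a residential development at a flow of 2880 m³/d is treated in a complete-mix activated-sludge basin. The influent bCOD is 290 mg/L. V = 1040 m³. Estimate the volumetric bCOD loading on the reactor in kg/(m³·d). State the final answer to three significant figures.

L_v ≈ 0.803 kg bCOD/(m³·d)

Applied bCOD load per unit volume = Q·S₀/V = (2880 × 290/1000)/1040 = 0.8031 kg bCOD·m⁻³·d⁻¹.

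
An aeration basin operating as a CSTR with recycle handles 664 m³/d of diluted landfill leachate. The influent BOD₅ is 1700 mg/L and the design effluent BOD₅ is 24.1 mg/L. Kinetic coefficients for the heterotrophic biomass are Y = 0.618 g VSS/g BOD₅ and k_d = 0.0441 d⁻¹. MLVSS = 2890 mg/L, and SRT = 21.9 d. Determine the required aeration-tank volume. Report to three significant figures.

Steady-state biomass mass balance: V·X·(1 + k_d·θ_c) = Y·Q·(S₀ − S)·θ_c, so V = 0.618 × 664 × (1700 − 24.1) × 21.9 / [2890 × (1 + 0.0441 × 21.9)] = 1.51×10^7 / 5681 = 2651 m³.

V ≈ 2650 m³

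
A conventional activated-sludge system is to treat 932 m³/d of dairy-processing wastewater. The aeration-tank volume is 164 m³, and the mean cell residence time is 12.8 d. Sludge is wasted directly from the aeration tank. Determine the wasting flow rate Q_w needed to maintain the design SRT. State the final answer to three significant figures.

With mixed-liquor wasting, θ_c = V/Q_w, so Q_w = V/θ_c = 164.0/12.8 = 12.81 m³/d.

Q_w ≈ 12.8 m³/d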